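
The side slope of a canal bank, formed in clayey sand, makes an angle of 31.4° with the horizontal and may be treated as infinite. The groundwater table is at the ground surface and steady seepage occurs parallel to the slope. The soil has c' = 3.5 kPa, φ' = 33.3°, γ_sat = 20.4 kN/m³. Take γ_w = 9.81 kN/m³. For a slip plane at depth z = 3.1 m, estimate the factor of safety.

With seepage parallel to the slope and the water table at the surface, the effective normal stress on the slip plane uses the buoyant unit weight γ' = γ_sat − γ_w while the driving shear stress uses γ_sat:
FS = [c' + γ' z cos²β tanφ'] / [γ_sat z sinβ cosβ]
γ' = 20.4 − 9.81 = 10.59 kN/m³
Numerator = 3.5 + 10.59·3.1·cos²31.4°·tan33.3° = 3.5 + 10.59·3.1·0.7285·0.6569 = 19.211 kPa
Denominator = 20.4·3.1·sin31.4°·cos31.4° = 20.4·3.1·0.5210·0.8536 = 28.123 kPa
FS = 19.211 / 28.123 = 0.683

FS = 0.68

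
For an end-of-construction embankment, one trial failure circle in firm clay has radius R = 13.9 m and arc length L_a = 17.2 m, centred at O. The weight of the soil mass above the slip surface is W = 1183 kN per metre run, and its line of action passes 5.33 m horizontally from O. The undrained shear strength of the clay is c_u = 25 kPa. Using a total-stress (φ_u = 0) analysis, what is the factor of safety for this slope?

Taking moments about the centre O, the resisting moment is provided by the undrained shear strength acting along the arc:
M_R = c_u·L_a·R = 25·17.20·13.9 = 5977.0 kN·m/m
M_D = W·d = 1183·5.33 = 6305.4 kN·m/m
FS = M_R / M_D = 5977.0 / 6305.4 = 0.948

FS = 0.95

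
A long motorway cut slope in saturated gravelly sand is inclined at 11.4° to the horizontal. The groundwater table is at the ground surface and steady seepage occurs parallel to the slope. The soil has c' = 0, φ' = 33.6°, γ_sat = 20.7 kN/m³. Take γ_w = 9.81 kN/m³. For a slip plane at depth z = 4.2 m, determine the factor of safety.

FS = 1.73

With seepage parallel to the slope and the water table at the surface, the effective normal stress on the slip plane uses the buoyant unit weight γ' = γ_sat − γ_w while the driving shear stress uses γ_sat:
FS = [c' + γ' z cos²β tanφ'] / [γ_sat z sinβ cosβ]
(For c' = 0 this reduces to FS = (γ'/γ_sat)·tanφ'/tanβ.)
γ' = 20.7 − 9.81 = 10.89 kN/m³
Numerator = 0.0 + 10.89·4.2·cos²11.4°·tan33.6° = 0.0 + 10.89·4.2·0.9609·0.6644 = 29.201 kPa
Denominator = 20.7·4.2·sin11.4°·cos11.4° = 20.7·4.2·0.1977·0.9803 = 16.845 kPa
FS = 29.201 / 16.845 = 1.733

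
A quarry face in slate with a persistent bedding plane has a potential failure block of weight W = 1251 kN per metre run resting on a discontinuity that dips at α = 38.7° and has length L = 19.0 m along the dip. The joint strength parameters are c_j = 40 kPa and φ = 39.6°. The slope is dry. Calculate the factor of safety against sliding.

Resolving the block weight along and normal to the plane and applying the Mohr–Coulomb strength on the joint:
N' = W cosα = 1251·cos38.7° = 976.3 kN/m
Driving force T = W sinα = 1251·sin38.7° = 782.2 kN/m
Resisting force R = c_j·L + N'·tanφ = 40·19.0 + 976.3·tan39.6° = 760.0 + 807.7 = 1567.7 kN/m
FS = R / T = 1567.7 / 782.2 = 2.004

FS = 2.00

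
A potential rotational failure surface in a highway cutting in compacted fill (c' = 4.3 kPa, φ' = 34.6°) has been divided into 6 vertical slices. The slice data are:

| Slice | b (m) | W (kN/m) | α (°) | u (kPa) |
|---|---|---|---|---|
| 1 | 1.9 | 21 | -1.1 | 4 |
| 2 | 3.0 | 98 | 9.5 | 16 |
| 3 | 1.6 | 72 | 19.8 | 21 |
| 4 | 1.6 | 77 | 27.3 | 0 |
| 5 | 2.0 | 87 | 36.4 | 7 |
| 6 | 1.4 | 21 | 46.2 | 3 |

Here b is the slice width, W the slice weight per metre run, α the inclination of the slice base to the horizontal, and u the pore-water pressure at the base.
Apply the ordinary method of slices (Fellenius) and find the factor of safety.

FS = 1.47

Ordinary method of slices: FS = Σ[c'·Δl_i + (W_i cosα_i − u_i·Δl_i)·tanφ'] / Σ W_i sinα_i, with Δl_i = b_i / cosα_i.
Slice 1: Δl = 1.9/cos(-1.1°) = 1.900 m; N'_1 = 21·cos(-1.1°) − 4·1.900 = 13.4; c'Δl = 8.17; W sinα = -0.4
Slice 2: Δl = 3.0/cos9.5° = 3.042 m; N'_2 = 98·cos9.5° − 16·3.042 = 48.0; c'Δl = 13.08; W sinα = 16.2
Slice 3: Δl = 1.6/cos19.8° = 1.701 m; N'_3 = 72·cos19.8° − 21·1.701 = 32.0; c'Δl = 7.31; W sinα = 24.4
Slice 4: Δl = 1.6/cos27.3° = 1.801 m; N'_4 = 77·cos27.3° − 0·1.801 = 68.4; c'Δl = 7.74; W sinα = 35.3
Slice 5: Δl = 2.0/cos36.4° = 2.485 m; N'_5 = 87·cos36.4° − 7·2.485 = 52.6; c'Δl = 10.68; W sinα = 51.6
Slice 6: Δl = 1.4/cos46.2° = 2.023 m; N'_6 = 21·cos46.2° − 3·2.023 = 8.5; c'Δl = 8.70; W sinα = 15.2
Σc'Δl = 55.7 kN/m; ΣN' = 222.9 kN/m; ΣW sinα = 142.3 kN/m
Resisting = 55.7 + 222.9·tan34.6° = 55.7 + 153.8 = 209.5 kN/m
FS = 209.5 / 142.3 = 1.473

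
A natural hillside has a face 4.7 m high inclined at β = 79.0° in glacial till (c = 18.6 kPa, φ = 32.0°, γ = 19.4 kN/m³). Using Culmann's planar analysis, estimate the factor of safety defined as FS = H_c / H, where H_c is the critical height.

FS = 2.14

H_c = (4c/γ) · sinβ cosφ / [1 − cos(β − φ)]
    = (4·18.6/19.4) · sin79.0°·cos32.0° / [1 − cos47.0°]
    = 3.835 · 0.8325 / 0.3180 = 10.04 m
FS = H_c / H = 10.04 / 4.7 = 2.136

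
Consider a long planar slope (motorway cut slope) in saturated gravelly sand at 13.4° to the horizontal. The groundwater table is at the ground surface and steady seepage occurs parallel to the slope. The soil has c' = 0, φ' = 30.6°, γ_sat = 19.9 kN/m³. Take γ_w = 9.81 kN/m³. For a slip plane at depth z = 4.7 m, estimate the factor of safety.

FS = 1.26

With seepage parallel to the slope and the water table at the surface, the effective normal stress on the slip plane uses the buoyant unit weight γ' = γ_sat − γ_w while the driving shear stress uses γ_sat:
FS = [c' + γ' z cos²β tanφ'] / [γ_sat z sinβ cosβ]
(For c' = 0 this reduces to FS = (γ'/γ_sat)·tanφ'/tanβ.)
γ' = 19.9 − 9.81 = 10.09 kN/m³
Numerator = 0.0 + 10.09·4.7·cos²13.4°·tan30.6° = 0.0 + 10.09·4.7·0.9463·0.5914 = 26.540 kPa
Denominator = 19.9·4.7·sin13.4°·cos13.4° = 19.9·4.7·0.2317·0.9728 = 21.085 kPa
FS = 26.540 / 21.085 = 1.259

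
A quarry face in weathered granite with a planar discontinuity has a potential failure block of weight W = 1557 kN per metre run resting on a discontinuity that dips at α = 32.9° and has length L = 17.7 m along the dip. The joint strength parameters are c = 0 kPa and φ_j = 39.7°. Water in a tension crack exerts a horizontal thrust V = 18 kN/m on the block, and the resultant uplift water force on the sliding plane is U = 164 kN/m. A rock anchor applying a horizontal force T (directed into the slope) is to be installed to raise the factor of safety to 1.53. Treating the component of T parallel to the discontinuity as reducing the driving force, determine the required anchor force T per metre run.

Resolving forces along and normal to the sliding plane, with the horizontal anchor force T adding T·sinα to the effective normal force and T·cosα acting up the plane against the driving force:
FS = [cL + (W cosα − U − V sinα + T sinα) tanφ_j] / [W sinα + V cosα − T cosα]
Without the anchor: N' = 1133.5 kN/m, driving T_d = 860.8 kN/m, resisting R = 0·17.7 + 1133.5·tan39.7° = 941.1 kN/m, FS = 1.09.
Setting FS = 1.53 and solving for T:
1.53·(860.8 − T cos32.9°) = 941.1 + T sin32.9°·tan39.7°
T·(sin32.9°·tan39.7° + 1.53·cos32.9°) = 1.53·860.8 − 941.1
T·(0.5432·0.8302 + 1.53·0.8396) = 1317.1 − 941.1 = 376.0
T·1.7356 = 376.0
T = 216.7 kN/m

T = 217 kN/m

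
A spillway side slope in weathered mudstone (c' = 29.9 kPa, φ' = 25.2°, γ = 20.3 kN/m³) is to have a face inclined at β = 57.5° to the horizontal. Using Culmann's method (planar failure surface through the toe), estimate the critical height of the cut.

H_c = 29.06 m

Culmann's analysis gives the critical failure plane at α_cr = (β + φ')/2 = (57.5 + 25.2)/2 = 41.4°, and the critical height
H_c = (4c'/γ) · sinβ cosφ' / [1 − cos(β − φ')]
    = (4·29.9/20.3) · sin57.5°·cos25.2° / [1 − cos(32.3°)]
    = 5.892 · 0.8434·0.9048 / [1 − 0.8453]
    = 5.892 · 0.7631 / 0.1547
    = 29.06 m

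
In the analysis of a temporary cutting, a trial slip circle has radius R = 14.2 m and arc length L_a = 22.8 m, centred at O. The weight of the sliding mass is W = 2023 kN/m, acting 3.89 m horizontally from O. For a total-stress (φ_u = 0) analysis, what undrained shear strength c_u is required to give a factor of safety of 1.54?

c_u = 37.4 kPa

FS = c_u·L_a·R / (W·d), so c_u = FS·W·d / (L_a·R).
c_u = 1.54·2023·3.89 / (22.80·14.2) = 12119.0 / 323.76 = 37.43 kPa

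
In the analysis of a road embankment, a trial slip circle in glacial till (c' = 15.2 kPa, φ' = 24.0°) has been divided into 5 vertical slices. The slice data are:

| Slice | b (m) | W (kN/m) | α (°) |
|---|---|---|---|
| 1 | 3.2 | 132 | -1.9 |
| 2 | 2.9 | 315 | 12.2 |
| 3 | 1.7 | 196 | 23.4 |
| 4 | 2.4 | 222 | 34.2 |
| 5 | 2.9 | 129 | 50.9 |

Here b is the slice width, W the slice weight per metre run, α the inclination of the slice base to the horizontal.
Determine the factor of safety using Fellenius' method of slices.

Ordinary method of slices: FS = Σ[c'·Δl_i + (W_i cosα_i)·tanφ'] / Σ W_i sinα_i, with Δl_i = b_i / cosα_i.
Slice 1: Δl = 3.2/cos(-1.9°) = 3.202 m; N'_1 = 132·cos(-1.9°) = 131.9; c'Δl = 48.67; W sinα = -4.4
Slice 2: Δl = 2.9/cos12.2° = 2.967 m; N'_2 = 315·cos12.2° = 307.9; c'Δl = 45.10; W sinα = 66.6
Slice 3: Δl = 1.7/cos23.4° = 1.852 m; N'_3 = 196·cos23.4° = 179.9; c'Δl = 28.16; W sinα = 77.8
Slice 4: Δl = 2.4/cos34.2° = 2.902 m; N'_4 = 222·cos34.2° = 183.6; c'Δl = 44.11; W sinα = 124.8
Slice 5: Δl = 2.9/cos50.9° = 4.598 m; N'_5 = 129·cos50.9° = 81.4; c'Δl = 69.89; W sinα = 100.1
Σc'Δl = 235.9 kN/m; ΣN' = 884.7 kN/m; ΣW sinα = 364.9 kN/m
Resisting = 235.9 + 884.7·tan24.0° = 235.9 + 393.9 = 629.8 kN/m
FS = 629.8 / 364.9 = 1.726

FS = 1.73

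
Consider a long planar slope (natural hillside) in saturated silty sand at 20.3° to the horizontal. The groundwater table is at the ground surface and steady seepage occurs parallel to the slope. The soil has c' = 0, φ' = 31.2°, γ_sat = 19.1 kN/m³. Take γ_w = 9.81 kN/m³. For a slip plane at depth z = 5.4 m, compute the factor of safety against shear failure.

FS = 0.80

With seepage parallel to the slope and the water table at the surface, the effective normal stress on the slip plane uses the buoyant unit weight γ' = γ_sat − γ_w while the driving shear stress uses γ_sat:
FS = [c' + γ' z cos²β tanφ'] / [γ_sat z sinβ cosβ]
(For c' = 0 this reduces to FS = (γ'/γ_sat)·tanφ'/tanβ.)
γ' = 19.1 − 9.81 = 9.29 kN/m³
Numerator = 0.0 + 9.29·5.4·cos²20.3°·tan31.2° = 0.0 + 9.29·5.4·0.8796·0.6056 = 26.725 kPa
Denominator = 19.1·5.4·sin20.3°·cos20.3° = 19.1·5.4·0.3469·0.9379 = 33.560 kPa
FS = 26.725 / 33.560 = 0.796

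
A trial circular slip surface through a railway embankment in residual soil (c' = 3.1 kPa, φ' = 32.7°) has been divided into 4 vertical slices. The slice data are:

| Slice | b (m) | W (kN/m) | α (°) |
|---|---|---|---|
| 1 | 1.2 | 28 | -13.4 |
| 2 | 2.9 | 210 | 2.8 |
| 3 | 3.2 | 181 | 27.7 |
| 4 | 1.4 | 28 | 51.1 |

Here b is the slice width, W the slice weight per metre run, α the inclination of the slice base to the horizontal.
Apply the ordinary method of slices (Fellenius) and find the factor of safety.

FS = 2.71

Ordinary method of slices: FS = Σ[c'·Δl_i + (W_i cosα_i)·tanφ'] / Σ W_i sinα_i, with Δl_i = b_i / cosα_i.
Slice 1: Δl = 1.2/cos(-13.4°) = 1.234 m; N'_1 = 28·cos(-13.4°) = 27.2; c'Δl = 3.82; W sinα = -6.5
Slice 2: Δl = 2.9/cos2.8° = 2.903 m; N'_2 = 210·cos2.8° = 209.7; c'Δl = 9.00; W sinα = 10.3
Slice 3: Δl = 3.2/cos27.7° = 3.614 m; N'_3 = 181·cos27.7° = 160.3; c'Δl = 11.20; W sinα = 84.1
Slice 4: Δl = 1.4/cos51.1° = 2.229 m; N'_4 = 28·cos51.1° = 17.6; c'Δl = 6.91; W sinα = 21.8
Σc'Δl = 30.9 kN/m; ΣN' = 414.8 kN/m; ΣW sinα = 109.7 kN/m
Resisting = 30.9 + 414.8·tan32.7° = 30.9 + 266.3 = 297.3 kN/m
FS = 297.3 / 109.7 = 2.710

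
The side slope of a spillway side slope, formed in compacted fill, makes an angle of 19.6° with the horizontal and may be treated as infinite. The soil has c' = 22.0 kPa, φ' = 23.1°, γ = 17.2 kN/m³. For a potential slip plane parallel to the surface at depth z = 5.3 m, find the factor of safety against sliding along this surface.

FS = 1.96

For an infinite slope with a slip plane parallel to the surface (no pore pressure): FS = [c' + γz cos²β tanφ'] / [γz sinβ cosβ].
γz = 17.2·5.3 = 91.16 kN/m²
Numerator = 22.0 + 91.16·cos²19.6°·tan23.1° = 22.0 + 91.16·0.8875·0.4265 = 56.508 kPa
Denominator = 91.16·sin19.6°·cos19.6° = 91.16·0.3355·0.9421 = 28.808 kPa
FS = 56.508 / 28.808 = 1.962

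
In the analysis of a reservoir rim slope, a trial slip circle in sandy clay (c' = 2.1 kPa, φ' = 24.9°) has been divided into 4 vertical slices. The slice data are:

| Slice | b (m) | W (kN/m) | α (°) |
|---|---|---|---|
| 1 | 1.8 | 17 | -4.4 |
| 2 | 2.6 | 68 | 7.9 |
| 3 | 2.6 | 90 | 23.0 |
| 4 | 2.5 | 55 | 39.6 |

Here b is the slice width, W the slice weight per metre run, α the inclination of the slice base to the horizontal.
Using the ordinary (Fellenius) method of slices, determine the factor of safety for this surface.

FS = 1.52

Ordinary method of slices: FS = Σ[c'·Δl_i + (W_i cosα_i)·tanφ'] / Σ W_i sinα_i, with Δl_i = b_i / cosα_i.
Slice 1: Δl = 1.8/cos(-4.4°) = 1.805 m; N'_1 = 17·cos(-4.4°) = 16.9; c'Δl = 3.79; W sinα = -1.3
Slice 2: Δl = 2.6/cos7.9° = 2.625 m; N'_2 = 68·cos7.9° = 67.4; c'Δl = 5.51; W sinα = 9.3
Slice 3: Δl = 2.6/cos23.0° = 2.825 m; N'_3 = 90·cos23.0° = 82.8; c'Δl = 5.93; W sinα = 35.2
Slice 4: Δl = 2.5/cos39.6° = 3.245 m; N'_4 = 55·cos39.6° = 42.4; c'Δl = 6.81; W sinα = 35.1
Σc'Δl = 22.0 kN/m; ΣN' = 209.5 kN/m; ΣW sinα = 78.3 kN/m
Resisting = 22.0 + 209.5·tan24.9° = 22.0 + 97.3 = 119.3 kN/m
FS = 119.3 / 78.3 = 1.524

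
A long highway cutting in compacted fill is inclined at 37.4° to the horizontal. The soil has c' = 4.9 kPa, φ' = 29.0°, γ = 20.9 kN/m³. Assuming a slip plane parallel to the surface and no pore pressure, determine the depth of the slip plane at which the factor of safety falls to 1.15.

Setting FS = 1.15 in FS = [c' + γz cos²β tanφ'] / [γz sinβ cosβ] and solving for z:
z = c' / [γ cosβ (FS·sinβ − cosβ·tanφ')]
  = 4.9 / [20.9·cos37.4°·(1.15·sin37.4° − cos37.4°·tan29.0°)]
  = 4.9 / [20.9·0.7944·(1.15·0.6074 − 0.7944·0.5543)]
  = 4.9 / 4.2858 = 1.143 m

z = 1.14 m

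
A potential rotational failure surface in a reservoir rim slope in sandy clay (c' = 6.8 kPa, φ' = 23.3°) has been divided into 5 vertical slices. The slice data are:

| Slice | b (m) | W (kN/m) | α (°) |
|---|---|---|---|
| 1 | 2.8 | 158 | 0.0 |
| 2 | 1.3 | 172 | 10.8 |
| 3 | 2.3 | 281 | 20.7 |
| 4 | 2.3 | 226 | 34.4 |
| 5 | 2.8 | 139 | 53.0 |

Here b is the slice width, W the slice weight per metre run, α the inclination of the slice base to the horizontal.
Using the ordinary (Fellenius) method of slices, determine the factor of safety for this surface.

Ordinary method of slices: FS = Σ[c'·Δl_i + (W_i cosα_i)·tanφ'] / Σ W_i sinα_i, with Δl_i = b_i / cosα_i.
Slice 1: Δl = 2.8/cos0.0° = 2.800 m; N'_1 = 158·cos0.0° = 158.0; c'Δl = 19.04; W sinα = 0.0
Slice 2: Δl = 1.3/cos10.8° = 1.323 m; N'_2 = 172·cos10.8° = 169.0; c'Δl = 9.00; W sinα = 32.2
Slice 3: Δl = 2.3/cos20.7° = 2.459 m; N'_3 = 281·cos20.7° = 262.9; c'Δl = 16.72; W sinα = 99.3
Slice 4: Δl = 2.3/cos34.4° = 2.787 m; N'_4 = 226·cos34.4° = 186.5; c'Δl = 18.95; W sinα = 127.7
Slice 5: Δl = 2.8/cos53.0° = 4.653 m; N'_5 = 139·cos53.0° = 83.7; c'Δl = 31.64; W sinα = 111.0
Σc'Δl = 95.4 kN/m; ΣN' = 859.9 kN/m; ΣW sinα = 370.2 kN/m
Resisting = 95.4 + 859.9·tan23.3° = 95.4 + 370.3 = 465.7 kN/m
FS = 465.7 / 370.2 = 1.258

FS = 1.26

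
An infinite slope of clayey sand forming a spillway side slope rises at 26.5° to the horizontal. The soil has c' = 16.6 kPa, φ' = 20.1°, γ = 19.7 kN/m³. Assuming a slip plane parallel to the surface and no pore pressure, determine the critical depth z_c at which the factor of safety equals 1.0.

Setting FS = 1.00 in FS = [c' + γz cos²β tanφ'] / [γz sinβ cosβ] and solving for z:
z = c' / [γ cosβ (FS·sinβ − cosβ·tanφ')]
  = 16.6 / [19.7·cos26.5°·(1.00·sin26.5° − cos26.5°·tan20.1°)]
  = 16.6 / [19.7·0.8949·(1.00·0.4462 − 0.8949·0.3659)]
  = 16.6 / 2.0927 = 7.932 m

z_c = 7.93 m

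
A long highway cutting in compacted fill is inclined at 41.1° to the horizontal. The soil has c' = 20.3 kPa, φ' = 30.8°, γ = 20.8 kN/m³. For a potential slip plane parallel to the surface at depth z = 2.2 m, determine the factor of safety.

For an infinite slope with a slip plane parallel to the surface (no pore pressure): FS = [c' + γz cos²β tanφ'] / [γz sinβ cosβ].
γz = 20.8·2.2 = 45.76 kN/m²
Numerator = 20.3 + 45.76·cos²41.1°·tan30.8° = 20.3 + 45.76·0.5679·0.5961 = 35.790 kPa
Denominator = 45.76·sin41.1°·cos41.1° = 45.76·0.6574·0.7536 = 22.668 kPa
FS = 35.790 / 22.668 = 1.579

FS = 1.58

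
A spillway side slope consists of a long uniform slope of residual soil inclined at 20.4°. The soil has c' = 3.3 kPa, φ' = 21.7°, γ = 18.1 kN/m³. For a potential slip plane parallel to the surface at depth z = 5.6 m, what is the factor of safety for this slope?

For an infinite slope with a slip plane parallel to the surface (no pore pressure): FS = [c' + γz cos²β tanφ'] / [γz sinβ cosβ].
γz = 18.1·5.6 = 101.36 kN/m²
Numerator = 3.3 + 101.36·cos²20.4°·tan21.7° = 3.3 + 101.36·0.8785·0.3979 = 38.735 kPa
Denominator = 101.36·sin20.4°·cos20.4° = 101.36·0.3486·0.9373 = 33.115 kPa
FS = 38.735 / 33.115 = 1.170

FS = 1.17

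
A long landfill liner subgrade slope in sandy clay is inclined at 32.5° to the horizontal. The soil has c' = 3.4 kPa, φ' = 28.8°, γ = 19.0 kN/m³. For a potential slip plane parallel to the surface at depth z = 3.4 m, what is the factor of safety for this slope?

For an infinite slope with a slip plane parallel to the surface (no pore pressure): FS = [c' + γz cos²β tanφ'] / [γz sinβ cosβ].
γz = 19.0·3.4 = 64.60 kN/m²
Numerator = 3.4 + 64.60·cos²32.5°·tan28.8° = 3.4 + 64.60·0.7113·0.5498 = 28.662 kPa
Denominator = 64.60·sin32.5°·cos32.5° = 64.60·0.5373·0.8434 = 29.274 kPa
FS = 28.662 / 29.274 = 0.979

FS = 0.98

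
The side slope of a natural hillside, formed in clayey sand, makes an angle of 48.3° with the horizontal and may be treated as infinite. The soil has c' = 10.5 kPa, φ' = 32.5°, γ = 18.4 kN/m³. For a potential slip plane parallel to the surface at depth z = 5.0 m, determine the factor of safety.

FS = 0.80

For an infinite slope with a slip plane parallel to the surface (no pore pressure): FS = [c' + γz cos²β tanφ'] / [γz sinβ cosβ].
γz = 18.4·5.0 = 92.00 kN/m²
Numerator = 10.5 + 92.00·cos²48.3°·tan32.5° = 10.5 + 92.00·0.4425·0.6371 = 36.437 kPa
Denominator = 92.00·sin48.3°·cos48.3° = 92.00·0.7466·0.6652 = 45.695 kPa
FS = 36.437 / 45.695 = 0.797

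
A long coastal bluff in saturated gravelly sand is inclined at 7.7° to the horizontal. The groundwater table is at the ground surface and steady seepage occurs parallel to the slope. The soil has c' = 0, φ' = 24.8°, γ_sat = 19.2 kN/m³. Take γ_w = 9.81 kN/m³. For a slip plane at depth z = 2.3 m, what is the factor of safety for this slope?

With seepage parallel to the slope and the water table at the surface, the effective normal stress on the slip plane uses the buoyant unit weight γ' = γ_sat − γ_w while the driving shear stress uses γ_sat:
FS = [c' + γ' z cos²β tanφ'] / [γ_sat z sinβ cosβ]
(For c' = 0 this reduces to FS = (γ'/γ_sat)·tanφ'/tanβ.)
γ' = 19.2 − 9.81 = 9.39 kN/m³
Numerator = 0.0 + 9.39·2.3·cos²7.7°·tan24.8° = 0.0 + 9.39·2.3·0.9820·0.4621 = 9.800 kPa
Denominator = 19.2·2.3·sin7.7°·cos7.7° = 19.2·2.3·0.1340·0.9910 = 5.863 kPa
FS = 9.800 / 5.863 = 1.671

FS = 1.67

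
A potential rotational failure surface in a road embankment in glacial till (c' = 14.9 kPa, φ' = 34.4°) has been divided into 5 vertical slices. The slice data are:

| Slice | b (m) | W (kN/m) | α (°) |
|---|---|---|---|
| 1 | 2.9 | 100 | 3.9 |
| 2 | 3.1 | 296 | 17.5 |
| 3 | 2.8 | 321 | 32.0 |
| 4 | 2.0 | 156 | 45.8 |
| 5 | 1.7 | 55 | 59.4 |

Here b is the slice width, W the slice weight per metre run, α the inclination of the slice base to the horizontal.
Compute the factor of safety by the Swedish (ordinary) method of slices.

Ordinary method of slices: FS = Σ[c'·Δl_i + (W_i cosα_i)·tanφ'] / Σ W_i sinα_i, with Δl_i = b_i / cosα_i.
Slice 1: Δl = 2.9/cos3.9° = 2.907 m; N'_1 = 100·cos3.9° = 99.8; c'Δl = 43.31; W sinα = 6.8
Slice 2: Δl = 3.1/cos17.5° = 3.250 m; N'_2 = 296·cos17.5° = 282.3; c'Δl = 48.43; W sinα = 89.0
Slice 3: Δl = 2.8/cos32.0° = 3.302 m; N'_3 = 321·cos32.0° = 272.2; c'Δl = 49.20; W sinα = 170.1
Slice 4: Δl = 2.0/cos45.8° = 2.869 m; N'_4 = 156·cos45.8° = 108.8; c'Δl = 42.74; W sinα = 111.8
Slice 5: Δl = 1.7/cos59.4° = 3.340 m; N'_5 = 55·cos59.4° = 28.0; c'Δl = 49.76; W sinα = 47.3
Σc'Δl = 233.4 kN/m; ΣN' = 791.0 kN/m; ΣW sinα = 425.1 kN/m
Resisting = 233.4 + 791.0·tan34.4° = 233.4 + 541.6 = 775.1 kN/m
FS = 775.1 / 425.1 = 1.823

FS = 1.82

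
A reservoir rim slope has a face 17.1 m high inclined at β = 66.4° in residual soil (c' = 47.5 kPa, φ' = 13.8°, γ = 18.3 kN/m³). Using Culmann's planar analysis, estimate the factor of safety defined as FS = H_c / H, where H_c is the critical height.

FS = 1.38

H_c = (4c'/γ) · sinβ cosφ' / [1 − cos(β − φ')]
    = (4·47.5/18.3) · sin66.4°·cos13.8° / [1 − cos52.6°]
    = 10.383 · 0.8899 / 0.3926 = 23.53 m
FS = H_c / H = 23.53 / 17.1 = 1.376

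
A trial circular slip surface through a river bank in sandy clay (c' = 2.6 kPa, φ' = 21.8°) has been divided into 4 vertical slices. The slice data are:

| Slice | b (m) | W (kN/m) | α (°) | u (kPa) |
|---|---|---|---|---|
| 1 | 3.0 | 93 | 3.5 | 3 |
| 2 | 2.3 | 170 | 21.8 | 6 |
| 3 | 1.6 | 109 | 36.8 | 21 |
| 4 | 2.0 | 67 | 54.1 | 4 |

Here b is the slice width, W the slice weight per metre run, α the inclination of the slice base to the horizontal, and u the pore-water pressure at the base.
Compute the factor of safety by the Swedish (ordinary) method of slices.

FS = 0.78

Ordinary method of slices: FS = Σ[c'·Δl_i + (W_i cosα_i − u_i·Δl_i)·tanφ'] / Σ W_i sinα_i, with Δl_i = b_i / cosα_i.
Slice 1: Δl = 3.0/cos3.5° = 3.006 m; N'_1 = 93·cos3.5° − 3·3.006 = 83.8; c'Δl = 7.81; W sinα = 5.7
Slice 2: Δl = 2.3/cos21.8° = 2.477 m; N'_2 = 170·cos21.8° − 6·2.477 = 143.0; c'Δl = 6.44; W sinα = 63.1
Slice 3: Δl = 1.6/cos36.8° = 1.998 m; N'_3 = 109·cos36.8° − 21·1.998 = 45.3; c'Δl = 5.20; W sinα = 65.3
Slice 4: Δl = 2.0/cos54.1° = 3.411 m; N'_4 = 67·cos54.1° − 4·3.411 = 25.6; c'Δl = 8.87; W sinα = 54.3
Σc'Δl = 28.3 kN/m; ΣN' = 297.8 kN/m; ΣW sinα = 188.4 kN/m
Resisting = 28.3 + 297.8·tan21.8° = 28.3 + 119.1 = 147.4 kN/m
FS = 147.4 / 188.4 = 0.783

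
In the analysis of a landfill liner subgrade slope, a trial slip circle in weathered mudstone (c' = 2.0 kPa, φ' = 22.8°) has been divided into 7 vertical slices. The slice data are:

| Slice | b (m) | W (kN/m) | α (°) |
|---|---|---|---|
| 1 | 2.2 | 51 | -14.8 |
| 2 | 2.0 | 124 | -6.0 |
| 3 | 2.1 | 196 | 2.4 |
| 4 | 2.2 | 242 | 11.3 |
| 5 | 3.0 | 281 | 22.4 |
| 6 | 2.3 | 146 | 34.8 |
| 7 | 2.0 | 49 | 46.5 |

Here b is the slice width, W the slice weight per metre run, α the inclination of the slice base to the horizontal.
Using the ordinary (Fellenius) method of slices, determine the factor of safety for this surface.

Ordinary method of slices: FS = Σ[c'·Δl_i + (W_i cosα_i)·tanφ'] / Σ W_i sinα_i, with Δl_i = b_i / cosα_i.
Slice 1: Δl = 2.2/cos(-14.8°) = 2.275 m; N'_1 = 51·cos(-14.8°) = 49.3; c'Δl = 4.55; W sinα = -13.0
Slice 2: Δl = 2.0/cos(-6.0°) = 2.011 m; N'_2 = 124·cos(-6.0°) = 123.3; c'Δl = 4.02; W sinα = -13.0
Slice 3: Δl = 2.1/cos2.4° = 2.102 m; N'_3 = 196·cos2.4° = 195.8; c'Δl = 4.20; W sinα = 8.2
Slice 4: Δl = 2.2/cos11.3° = 2.243 m; N'_4 = 242·cos11.3° = 237.3; c'Δl = 4.49; W sinα = 47.4
Slice 5: Δl = 3.0/cos22.4° = 3.245 m; N'_5 = 281·cos22.4° = 259.8; c'Δl = 6.49; W sinα = 107.1
Slice 6: Δl = 2.3/cos34.8° = 2.801 m; N'_6 = 146·cos34.8° = 119.9; c'Δl = 5.60; W sinα = 83.3
Slice 7: Δl = 2.0/cos46.5° = 2.905 m; N'_7 = 49·cos46.5° = 33.7; c'Δl = 5.81; W sinα = 35.5
Σc'Δl = 35.2 kN/m; ΣN' = 1019.2 kN/m; ΣW sinα = 255.6 kN/m
Resisting = 35.2 + 1019.2·tan22.8° = 35.2 + 428.4 = 463.6 kN/m
FS = 463.6 / 255.6 = 1.814

FS = 1.81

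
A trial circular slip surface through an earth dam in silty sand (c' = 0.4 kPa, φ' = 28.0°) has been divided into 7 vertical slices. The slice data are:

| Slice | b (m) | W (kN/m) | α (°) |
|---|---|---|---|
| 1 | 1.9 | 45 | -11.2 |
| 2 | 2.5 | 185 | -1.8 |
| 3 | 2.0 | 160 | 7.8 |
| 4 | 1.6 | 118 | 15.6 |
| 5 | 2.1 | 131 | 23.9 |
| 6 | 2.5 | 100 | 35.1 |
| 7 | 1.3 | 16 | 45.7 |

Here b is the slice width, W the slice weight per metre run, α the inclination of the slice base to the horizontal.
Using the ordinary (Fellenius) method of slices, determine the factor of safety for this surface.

Ordinary method of slices: FS = Σ[c'·Δl_i + (W_i cosα_i)·tanφ'] / Σ W_i sinα_i, with Δl_i = b_i / cosα_i.
Slice 1: Δl = 1.9/cos(-11.2°) = 1.937 m; N'_1 = 45·cos(-11.2°) = 44.1; c'Δl = 0.77; W sinα = -8.7
Slice 2: Δl = 2.5/cos(-1.8°) = 2.501 m; N'_2 = 185·cos(-1.8°) = 184.9; c'Δl = 1.00; W sinα = -5.8
Slice 3: Δl = 2.0/cos7.8° = 2.019 m; N'_3 = 160·cos7.8° = 158.5; c'Δl = 0.81; W sinα = 21.7
Slice 4: Δl = 1.6/cos15.6° = 1.661 m; N'_4 = 118·cos15.6° = 113.7; c'Δl = 0.66; W sinα = 31.7
Slice 5: Δl = 2.1/cos23.9° = 2.297 m; N'_5 = 131·cos23.9° = 119.8; c'Δl = 0.92; W sinα = 53.1
Slice 6: Δl = 2.5/cos35.1° = 3.056 m; N'_6 = 100·cos35.1° = 81.8; c'Δl = 1.22; W sinα = 57.5
Slice 7: Δl = 1.3/cos45.7° = 1.861 m; N'_7 = 16·cos45.7° = 11.2; c'Δl = 0.74; W sinα = 11.5
Σc'Δl = 6.1 kN/m; ΣN' = 714.0 kN/m; ΣW sinα = 160.9 kN/m
Resisting = 6.1 + 714.0·tan28.0° = 6.1 + 379.6 = 385.8 kN/m
FS = 385.8 / 160.9 = 2.397

FS = 2.40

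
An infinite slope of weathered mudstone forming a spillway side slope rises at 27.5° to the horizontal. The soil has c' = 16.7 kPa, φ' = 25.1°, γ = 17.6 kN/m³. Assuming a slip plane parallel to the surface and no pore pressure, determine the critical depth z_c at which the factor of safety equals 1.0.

z_c = 23.13 m

Setting FS = 1.00 in FS = [c' + γz cos²β tanφ'] / [γz sinβ cosβ] and solving for z:
z = c' / [γ cosβ (FS·sinβ − cosβ·tanφ')]
  = 16.7 / [17.6·cos27.5°·(1.00·sin27.5° − cos27.5°·tan25.1°)]
  = 16.7 / [17.6·0.8870·(1.00·0.4617 − 0.8870·0.4684)]
  = 16.7 / 0.7219 = 23.133 m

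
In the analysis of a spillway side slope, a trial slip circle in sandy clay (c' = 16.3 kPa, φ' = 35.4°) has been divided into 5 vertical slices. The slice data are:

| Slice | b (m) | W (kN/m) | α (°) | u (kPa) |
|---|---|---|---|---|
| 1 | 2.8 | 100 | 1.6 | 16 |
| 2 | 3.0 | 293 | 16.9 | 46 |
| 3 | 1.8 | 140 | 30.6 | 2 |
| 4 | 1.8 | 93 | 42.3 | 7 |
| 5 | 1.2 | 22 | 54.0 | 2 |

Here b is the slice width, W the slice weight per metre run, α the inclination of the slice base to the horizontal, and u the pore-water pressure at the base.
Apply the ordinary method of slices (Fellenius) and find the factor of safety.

Ordinary method of slices: FS = Σ[c'·Δl_i + (W_i cosα_i − u_i·Δl_i)·tanφ'] / Σ W_i sinα_i, with Δl_i = b_i / cosα_i.
Slice 1: Δl = 2.8/cos1.6° = 2.801 m; N'_1 = 100·cos1.6° − 16·2.801 = 55.1; c'Δl = 45.66; W sinα = 2.8
Slice 2: Δl = 3.0/cos16.9° = 3.135 m; N'_2 = 293·cos16.9° − 46·3.135 = 136.1; c'Δl = 51.11; W sinα = 85.2
Slice 3: Δl = 1.8/cos30.6° = 2.091 m; N'_3 = 140·cos30.6° − 2·2.091 = 116.3; c'Δl = 34.09; W sinα = 71.3
Slice 4: Δl = 1.8/cos42.3° = 2.434 m; N'_4 = 93·cos42.3° − 7·2.434 = 51.8; c'Δl = 39.67; W sinα = 62.6
Slice 5: Δl = 1.2/cos54.0° = 2.042 m; N'_5 = 22·cos54.0° − 2·2.042 = 8.8; c'Δl = 33.28; W sinα = 17.8
Σc'Δl = 203.8 kN/m; ΣN' = 368.2 kN/m; ΣW sinα = 239.6 kN/m
Resisting = 203.8 + 368.2·tan35.4° = 203.8 + 261.7 = 465.5 kN/m
FS = 465.5 / 239.6 = 1.942

FS = 1.94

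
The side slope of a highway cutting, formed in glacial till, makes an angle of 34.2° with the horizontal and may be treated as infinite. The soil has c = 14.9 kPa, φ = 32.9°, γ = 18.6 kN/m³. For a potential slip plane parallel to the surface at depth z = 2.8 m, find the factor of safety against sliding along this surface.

For an infinite slope with a slip plane parallel to the surface (no pore pressure): FS = [c + γz cos²β tanφ] / [γz sinβ cosβ].
γz = 18.6·2.8 = 52.08 kN/m²
Numerator = 14.9 + 52.08·cos²34.2°·tan32.9° = 14.9 + 52.08·0.6841·0.6469 = 37.947 kPa
Denominator = 52.08·sin34.2°·cos34.2° = 52.08·0.5621·0.8271 = 24.211 kPa
FS = 37.947 / 24.211 = 1.567

FS = 1.57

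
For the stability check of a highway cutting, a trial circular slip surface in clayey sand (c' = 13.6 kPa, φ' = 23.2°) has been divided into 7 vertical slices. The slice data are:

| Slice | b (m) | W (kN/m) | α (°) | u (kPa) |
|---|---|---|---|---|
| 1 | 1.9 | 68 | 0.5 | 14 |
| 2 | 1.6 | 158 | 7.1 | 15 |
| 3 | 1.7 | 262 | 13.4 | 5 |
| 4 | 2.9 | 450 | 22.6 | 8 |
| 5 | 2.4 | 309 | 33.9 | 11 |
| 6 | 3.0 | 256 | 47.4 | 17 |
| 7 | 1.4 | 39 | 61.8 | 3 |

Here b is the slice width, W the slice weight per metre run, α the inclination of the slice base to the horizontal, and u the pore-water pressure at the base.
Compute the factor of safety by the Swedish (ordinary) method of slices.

Ordinary method of slices: FS = Σ[c'·Δl_i + (W_i cosα_i − u_i·Δl_i)·tanφ'] / Σ W_i sinα_i, with Δl_i = b_i / cosα_i.
Slice 1: Δl = 1.9/cos0.5° = 1.900 m; N'_1 = 68·cos0.5° − 14·1.900 = 41.4; c'Δl = 25.84; W sinα = 0.6
Slice 2: Δl = 1.6/cos7.1° = 1.612 m; N'_2 = 158·cos7.1° − 15·1.612 = 132.6; c'Δl = 21.93; W sinα = 19.5
Slice 3: Δl = 1.7/cos13.4° = 1.748 m; N'_3 = 262·cos13.4° − 5·1.748 = 246.1; c'Δl = 23.77; W sinα = 60.7
Slice 4: Δl = 2.9/cos22.6° = 3.141 m; N'_4 = 450·cos22.6° − 8·3.141 = 390.3; c'Δl = 42.72; W sinα = 172.9
Slice 5: Δl = 2.4/cos33.9° = 2.892 m; N'_5 = 309·cos33.9° − 11·2.892 = 224.7; c'Δl = 39.32; W sinα = 172.3
Slice 6: Δl = 3.0/cos47.4° = 4.432 m; N'_6 = 256·cos47.4° − 17·4.432 = 97.9; c'Δl = 60.28; W sinα = 188.4
Slice 7: Δl = 1.4/cos61.8° = 2.963 m; N'_7 = 39·cos61.8° − 3·2.963 = 9.5; c'Δl = 40.29; W sinα = 34.4
Σc'Δl = 254.2 kN/m; ΣN' = 1142.6 kN/m; ΣW sinα = 648.9 kN/m
Resisting = 254.2 + 1142.6·tan23.2° = 254.2 + 489.7 = 743.9 kN/m
FS = 743.9 / 648.9 = 1.146

FS = 1.15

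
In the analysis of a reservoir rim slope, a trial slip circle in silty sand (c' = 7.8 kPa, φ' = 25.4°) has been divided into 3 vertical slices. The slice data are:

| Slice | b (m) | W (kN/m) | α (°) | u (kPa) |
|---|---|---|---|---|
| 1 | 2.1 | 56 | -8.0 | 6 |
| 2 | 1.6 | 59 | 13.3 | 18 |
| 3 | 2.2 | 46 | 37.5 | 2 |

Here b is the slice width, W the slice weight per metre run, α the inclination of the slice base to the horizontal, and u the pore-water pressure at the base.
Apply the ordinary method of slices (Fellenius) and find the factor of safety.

FS = 2.94

Ordinary method of slices: FS = Σ[c'·Δl_i + (W_i cosα_i − u_i·Δl_i)·tanφ'] / Σ W_i sinα_i, with Δl_i = b_i / cosα_i.
Slice 1: Δl = 2.1/cos(-8.0°) = 2.121 m; N'_1 = 56·cos(-8.0°) − 6·2.121 = 42.7; c'Δl = 16.54; W sinα = -7.8
Slice 2: Δl = 1.6/cos13.3° = 1.644 m; N'_2 = 59·cos13.3° − 18·1.644 = 27.8; c'Δl = 12.82; W sinα = 13.6
Slice 3: Δl = 2.2/cos37.5° = 2.773 m; N'_3 = 46·cos37.5° − 2·2.773 = 30.9; c'Δl = 21.63; W sinα = 28.0
Σc'Δl = 51.0 kN/m; ΣN' = 101.5 kN/m; ΣW sinα = 33.8 kN/m
Resisting = 51.0 + 101.5·tan25.4° = 51.0 + 48.2 = 99.2 kN/m
FS = 99.2 / 33.8 = 2.936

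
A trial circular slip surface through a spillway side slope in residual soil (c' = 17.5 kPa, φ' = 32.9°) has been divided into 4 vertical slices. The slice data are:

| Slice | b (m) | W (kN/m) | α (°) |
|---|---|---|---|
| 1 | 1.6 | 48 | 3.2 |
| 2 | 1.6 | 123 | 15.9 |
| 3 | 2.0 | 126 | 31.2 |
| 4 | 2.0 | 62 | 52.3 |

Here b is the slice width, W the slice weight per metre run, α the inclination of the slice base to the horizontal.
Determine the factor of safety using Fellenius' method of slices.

Ordinary method of slices: FS = Σ[c'·Δl_i + (W_i cosα_i)·tanφ'] / Σ W_i sinα_i, with Δl_i = b_i / cosα_i.
Slice 1: Δl = 1.6/cos3.2° = 1.602 m; N'_1 = 48·cos3.2° = 47.9; c'Δl = 28.04; W sinα = 2.7
Slice 2: Δl = 1.6/cos15.9° = 1.664 m; N'_2 = 123·cos15.9° = 118.3; c'Δl = 29.11; W sinα = 33.7
Slice 3: Δl = 2.0/cos31.2° = 2.338 m; N'_3 = 126·cos31.2° = 107.8; c'Δl = 40.92; W sinα = 65.3
Slice 4: Δl = 2.0/cos52.3° = 3.271 m; N'_4 = 62·cos52.3° = 37.9; c'Δl = 57.23; W sinα = 49.1
Σc'Δl = 155.3 kN/m; ΣN' = 311.9 kN/m; ΣW sinα = 150.7 kN/m
Resisting = 155.3 + 311.9·tan32.9° = 155.3 + 201.8 = 357.1 kN/m
FS = 357.1 / 150.7 = 2.370

FS = 2.37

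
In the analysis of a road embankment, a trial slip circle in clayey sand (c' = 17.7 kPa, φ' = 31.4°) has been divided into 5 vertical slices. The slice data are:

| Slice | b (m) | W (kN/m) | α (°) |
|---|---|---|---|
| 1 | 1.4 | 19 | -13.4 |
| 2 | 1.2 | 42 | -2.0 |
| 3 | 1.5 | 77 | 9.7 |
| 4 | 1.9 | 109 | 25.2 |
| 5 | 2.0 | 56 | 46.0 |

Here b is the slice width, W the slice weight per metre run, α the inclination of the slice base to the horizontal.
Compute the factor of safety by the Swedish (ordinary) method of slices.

FS = 3.51

Ordinary method of slices: FS = Σ[c'·Δl_i + (W_i cosα_i)·tanφ'] / Σ W_i sinα_i, with Δl_i = b_i / cosα_i.
Slice 1: Δl = 1.4/cos(-13.4°) = 1.439 m; N'_1 = 19·cos(-13.4°) = 18.5; c'Δl = 25.47; W sinα = -4.4
Slice 2: Δl = 1.2/cos(-2.0°) = 1.201 m; N'_2 = 42·cos(-2.0°) = 42.0; c'Δl = 21.25; W sinα = -1.5
Slice 3: Δl = 1.5/cos9.7° = 1.522 m; N'_3 = 77·cos9.7° = 75.9; c'Δl = 26.94; W sinα = 13.0
Slice 4: Δl = 1.9/cos25.2° = 2.100 m; N'_4 = 109·cos25.2° = 98.6; c'Δl = 37.17; W sinα = 46.4
Slice 5: Δl = 2.0/cos46.0° = 2.879 m; N'_5 = 56·cos46.0° = 38.9; c'Δl = 50.96; W sinα = 40.3
Σc'Δl = 161.8 kN/m; ΣN' = 273.9 kN/m; ΣW sinα = 93.8 kN/m
Resisting = 161.8 + 273.9·tan31.4° = 161.8 + 167.2 = 329.0 kN/m
FS = 329.0 / 93.8 = 3.507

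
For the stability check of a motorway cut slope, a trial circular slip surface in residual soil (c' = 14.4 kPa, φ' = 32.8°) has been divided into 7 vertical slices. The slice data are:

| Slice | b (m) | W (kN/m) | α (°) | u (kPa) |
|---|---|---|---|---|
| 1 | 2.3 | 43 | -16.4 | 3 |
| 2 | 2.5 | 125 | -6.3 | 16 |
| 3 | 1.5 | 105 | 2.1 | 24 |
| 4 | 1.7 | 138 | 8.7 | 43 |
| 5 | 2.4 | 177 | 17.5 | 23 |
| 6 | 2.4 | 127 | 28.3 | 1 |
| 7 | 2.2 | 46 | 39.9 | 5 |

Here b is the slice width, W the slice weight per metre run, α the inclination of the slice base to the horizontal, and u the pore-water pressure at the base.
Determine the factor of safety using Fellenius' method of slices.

FS = 3.88

Ordinary method of slices: FS = Σ[c'·Δl_i + (W_i cosα_i − u_i·Δl_i)·tanφ'] / Σ W_i sinα_i, with Δl_i = b_i / cosα_i.
Slice 1: Δl = 2.3/cos(-16.4°) = 2.398 m; N'_1 = 43·cos(-16.4°) − 3·2.398 = 34.1; c'Δl = 34.52; W sinα = -12.1
Slice 2: Δl = 2.5/cos(-6.3°) = 2.515 m; N'_2 = 125·cos(-6.3°) − 16·2.515 = 84.0; c'Δl = 36.22; W sinα = -13.7
Slice 3: Δl = 1.5/cos2.1° = 1.501 m; N'_3 = 105·cos2.1° − 24·1.501 = 68.9; c'Δl = 21.61; W sinα = 3.8
Slice 4: Δl = 1.7/cos8.7° = 1.720 m; N'_4 = 138·cos8.7° − 43·1.720 = 62.5; c'Δl = 24.76; W sinα = 20.9
Slice 5: Δl = 2.4/cos17.5° = 2.516 m; N'_5 = 177·cos17.5° − 23·2.516 = 110.9; c'Δl = 36.24; W sinα = 53.2
Slice 6: Δl = 2.4/cos28.3° = 2.726 m; N'_6 = 127·cos28.3° − 1·2.726 = 109.1; c'Δl = 39.25; W sinα = 60.2
Slice 7: Δl = 2.2/cos39.9° = 2.868 m; N'_7 = 46·cos39.9° − 5·2.868 = 21.0; c'Δl = 41.29; W sinα = 29.5
Σc'Δl = 233.9 kN/m; ΣN' = 490.4 kN/m; ΣW sinα = 141.8 kN/m
Resisting = 233.9 + 490.4·tan32.8° = 233.9 + 316.0 = 549.9 kN/m
FS = 549.9 / 141.8 = 3.878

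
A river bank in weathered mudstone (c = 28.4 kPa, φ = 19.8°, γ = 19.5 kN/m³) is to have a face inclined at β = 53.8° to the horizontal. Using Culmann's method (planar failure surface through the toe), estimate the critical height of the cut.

H_c = 25.87 m

Culmann's analysis gives the critical failure plane at α_cr = (β + φ)/2 = (53.8 + 19.8)/2 = 36.8°, and the critical height
H_c = (4c/γ) · sinβ cosφ / [1 − cos(β − φ)]
    = (4·28.4/19.5) · sin53.8°·cos19.8° / [1 − cos(34.0°)]
    = 5.826 · 0.8070·0.9409 / [1 − 0.8290]
    = 5.826 · 0.7593 / 0.1710
    = 25.87 m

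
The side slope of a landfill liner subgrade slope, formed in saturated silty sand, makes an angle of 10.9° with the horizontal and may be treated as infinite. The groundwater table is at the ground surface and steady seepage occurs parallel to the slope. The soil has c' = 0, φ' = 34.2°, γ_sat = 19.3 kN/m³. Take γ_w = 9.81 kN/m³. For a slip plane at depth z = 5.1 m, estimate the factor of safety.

FS = 1.74

With seepage parallel to the slope and the water table at the surface, the effective normal stress on the slip plane uses the buoyant unit weight γ' = γ_sat − γ_w while the driving shear stress uses γ_sat:
FS = [c' + γ' z cos²β tanφ'] / [γ_sat z sinβ cosβ]
(For c' = 0 this reduces to FS = (γ'/γ_sat)·tanφ'/tanβ.)
γ' = 19.3 − 9.81 = 9.49 kN/m³
Numerator = 0.0 + 9.49·5.1·cos²10.9°·tan34.2° = 0.0 + 9.49·5.1·0.9642·0.6796 = 31.716 kPa
Denominator = 19.3·5.1·sin10.9°·cos10.9° = 19.3·5.1·0.1891·0.9820 = 18.277 kPa
FS = 31.716 / 18.277 = 1.735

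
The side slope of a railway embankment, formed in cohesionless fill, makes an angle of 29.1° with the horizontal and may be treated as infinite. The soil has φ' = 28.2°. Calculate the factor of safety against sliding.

FS = 0.96

For a dry cohesionless infinite slope the factor of safety is FS = tanφ' / tanβ.
FS = tan28.2° / tan29.1° = 0.5362 / 0.5566 = 0.963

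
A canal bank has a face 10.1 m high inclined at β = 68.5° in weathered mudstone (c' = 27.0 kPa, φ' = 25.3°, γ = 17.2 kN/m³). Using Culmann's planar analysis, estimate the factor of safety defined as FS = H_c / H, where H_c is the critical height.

H_c = (4c'/γ) · sinβ cosφ' / [1 − cos(β − φ')]
    = (4·27.0/17.2) · sin68.5°·cos25.3° / [1 − cos43.2°]
    = 6.279 · 0.8412 / 0.2710 = 19.49 m
FS = H_c / H = 19.49 / 10.1 = 1.929

FS = 1.93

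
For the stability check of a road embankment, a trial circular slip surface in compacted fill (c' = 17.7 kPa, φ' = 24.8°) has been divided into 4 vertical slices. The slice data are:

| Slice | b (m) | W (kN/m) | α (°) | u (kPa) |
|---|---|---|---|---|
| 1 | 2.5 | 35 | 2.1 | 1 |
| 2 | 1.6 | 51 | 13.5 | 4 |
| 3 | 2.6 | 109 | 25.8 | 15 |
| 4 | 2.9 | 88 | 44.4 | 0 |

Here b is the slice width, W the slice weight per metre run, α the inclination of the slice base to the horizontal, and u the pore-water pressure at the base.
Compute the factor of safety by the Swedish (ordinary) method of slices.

Ordinary method of slices: FS = Σ[c'·Δl_i + (W_i cosα_i − u_i·Δl_i)·tanφ'] / Σ W_i sinα_i, with Δl_i = b_i / cosα_i.
Slice 1: Δl = 2.5/cos2.1° = 2.502 m; N'_1 = 35·cos2.1° − 1·2.502 = 32.5; c'Δl = 44.28; W sinα = 1.3
Slice 2: Δl = 1.6/cos13.5° = 1.645 m; N'_2 = 51·cos13.5° − 4·1.645 = 43.0; c'Δl = 29.12; W sinα = 11.9
Slice 3: Δl = 2.6/cos25.8° = 2.888 m; N'_3 = 109·cos25.8° − 15·2.888 = 54.8; c'Δl = 51.12; W sinα = 47.4
Slice 4: Δl = 2.9/cos44.4° = 4.059 m; N'_4 = 88·cos44.4° − 0·4.059 = 62.9; c'Δl = 71.84; W sinα = 61.6
Σc'Δl = 196.4 kN/m; ΣN' = 193.2 kN/m; ΣW sinα = 122.2 kN/m
Resisting = 196.4 + 193.2·tan24.8° = 196.4 + 89.3 = 285.6 kN/m
FS = 285.6 / 122.2 = 2.337

FS = 2.34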